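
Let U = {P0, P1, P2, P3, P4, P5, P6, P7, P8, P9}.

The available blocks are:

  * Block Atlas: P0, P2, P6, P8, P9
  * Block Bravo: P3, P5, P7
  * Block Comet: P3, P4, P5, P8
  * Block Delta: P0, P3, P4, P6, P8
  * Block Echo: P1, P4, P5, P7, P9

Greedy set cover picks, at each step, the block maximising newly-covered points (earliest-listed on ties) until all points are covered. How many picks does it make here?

Greedy: pick Atlas (covers 5 new) → pick Echo (covers 4 new) → pick Bravo (covers 1 new). Total picks: 3.

3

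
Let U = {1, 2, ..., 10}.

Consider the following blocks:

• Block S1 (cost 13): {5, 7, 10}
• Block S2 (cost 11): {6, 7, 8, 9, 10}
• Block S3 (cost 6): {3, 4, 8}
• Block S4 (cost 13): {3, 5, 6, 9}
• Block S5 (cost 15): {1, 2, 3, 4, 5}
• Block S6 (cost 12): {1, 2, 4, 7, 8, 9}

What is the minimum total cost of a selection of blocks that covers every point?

S2, S5 together cover every point (S2 ∪ S5 = {1, 2, 3, 4, 5, 6, 7, 8, 9, 10}); total cost 11 + 15 = 26.
The greedy pick S3, S2, S5 costs 32; no covering selection beats 26.

26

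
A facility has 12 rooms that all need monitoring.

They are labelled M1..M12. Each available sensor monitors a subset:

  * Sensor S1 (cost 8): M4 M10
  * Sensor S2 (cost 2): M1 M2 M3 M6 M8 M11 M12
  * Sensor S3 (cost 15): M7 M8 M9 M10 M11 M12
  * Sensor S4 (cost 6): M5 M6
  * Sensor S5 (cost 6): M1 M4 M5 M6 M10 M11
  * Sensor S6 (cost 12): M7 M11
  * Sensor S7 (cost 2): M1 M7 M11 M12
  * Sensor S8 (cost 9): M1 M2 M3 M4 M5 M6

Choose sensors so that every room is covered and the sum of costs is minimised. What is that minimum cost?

S2, S3, S5 together cover every room (S2 ∪ S3 ∪ S5 = {M1, M2, M3, M4, M5, M6, M7, M8, M9, M10, M11, M12}); total cost 2 + 15 + 6 = 23.
The greedy pick S2, S5, S7, S3 costs 25; no covering selection beats 23.

23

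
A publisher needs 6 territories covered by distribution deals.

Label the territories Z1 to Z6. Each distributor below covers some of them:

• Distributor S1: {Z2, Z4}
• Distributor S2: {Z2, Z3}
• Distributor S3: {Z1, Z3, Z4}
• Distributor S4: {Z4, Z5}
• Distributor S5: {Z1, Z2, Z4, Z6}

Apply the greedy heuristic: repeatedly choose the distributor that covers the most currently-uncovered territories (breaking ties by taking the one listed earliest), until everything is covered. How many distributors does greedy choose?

3

Greedy: pick S5 (covers 4 new) → pick S2 (covers 1 new) → pick S4 (covers 1 new). Total picks: 3.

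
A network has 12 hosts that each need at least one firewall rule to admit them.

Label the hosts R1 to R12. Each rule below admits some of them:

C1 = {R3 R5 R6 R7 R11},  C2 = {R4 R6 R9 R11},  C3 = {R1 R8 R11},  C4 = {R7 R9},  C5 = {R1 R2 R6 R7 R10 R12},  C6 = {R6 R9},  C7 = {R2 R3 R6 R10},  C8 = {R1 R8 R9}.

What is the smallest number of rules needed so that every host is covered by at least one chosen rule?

4

C1 and C2 and C5 and C8 together: C1 ∪ C2 ∪ C5 ∪ C8 = {R1, R2, R3, R4, R5, R6, R7, R8, R9, R10, R11, R12} — every host is covered.
No 3 of the 8 rules cover everything (all 56 combinations miss at least one host), so 4 is optimal.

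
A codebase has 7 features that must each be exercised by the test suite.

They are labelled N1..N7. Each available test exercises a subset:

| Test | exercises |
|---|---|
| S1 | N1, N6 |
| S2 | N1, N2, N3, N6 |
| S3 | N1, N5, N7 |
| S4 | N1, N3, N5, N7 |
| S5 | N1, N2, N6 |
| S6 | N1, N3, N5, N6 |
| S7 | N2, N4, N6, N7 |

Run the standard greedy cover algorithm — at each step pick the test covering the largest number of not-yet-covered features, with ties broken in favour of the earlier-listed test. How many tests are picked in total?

Greedy: pick S2 (covers 4 new) → pick S3 (covers 2 new) → pick S7 (covers 1 new). Total picks: 3.
(The true minimum cover uses only 2 tests, so greedy is not optimal here.)

3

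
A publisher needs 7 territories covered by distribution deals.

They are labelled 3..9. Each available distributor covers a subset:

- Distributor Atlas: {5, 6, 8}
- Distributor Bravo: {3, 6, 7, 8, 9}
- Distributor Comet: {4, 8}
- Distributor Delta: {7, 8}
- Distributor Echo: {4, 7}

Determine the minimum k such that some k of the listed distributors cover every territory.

Take {Atlas, Bravo, Echo}. Their union is {3, 4, 5, 6, 7, 8, 9}, which is all 7 territories.
Only Bravo contains 3, so Bravo is forced; the remaining 2 territories need at least 2 more distributors (each remaining distributor adds at most 1) — so at least 3 distributors are needed, and 3 is optimal.

3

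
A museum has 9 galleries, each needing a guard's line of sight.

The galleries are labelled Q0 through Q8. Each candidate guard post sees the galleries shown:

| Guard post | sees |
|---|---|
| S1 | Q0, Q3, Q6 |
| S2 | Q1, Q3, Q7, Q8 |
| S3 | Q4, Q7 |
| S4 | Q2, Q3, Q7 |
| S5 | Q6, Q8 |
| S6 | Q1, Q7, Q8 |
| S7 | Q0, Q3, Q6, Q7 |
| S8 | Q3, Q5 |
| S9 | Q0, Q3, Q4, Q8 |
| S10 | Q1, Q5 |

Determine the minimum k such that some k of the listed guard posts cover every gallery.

4

Take {S1, S4, S9, S10}. Their union is {Q0, Q1, Q2, Q3, Q4, Q5, Q6, Q7, Q8}, which is all 9 galleries.
No 3 of the 10 guard posts cover everything (all 120 combinations miss at least one gallery), so 4 is optimal.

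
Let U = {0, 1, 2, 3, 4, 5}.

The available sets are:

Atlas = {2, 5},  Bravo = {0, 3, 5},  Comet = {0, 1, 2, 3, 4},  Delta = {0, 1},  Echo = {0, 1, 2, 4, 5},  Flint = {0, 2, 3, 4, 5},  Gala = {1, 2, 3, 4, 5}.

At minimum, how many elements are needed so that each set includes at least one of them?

The 2 elements {1, 5} hit every set.
The sets Atlas, Delta are pairwise disjoint, so any hitting set needs a separate element for each — at least 2. Hence 2 is optimal.

2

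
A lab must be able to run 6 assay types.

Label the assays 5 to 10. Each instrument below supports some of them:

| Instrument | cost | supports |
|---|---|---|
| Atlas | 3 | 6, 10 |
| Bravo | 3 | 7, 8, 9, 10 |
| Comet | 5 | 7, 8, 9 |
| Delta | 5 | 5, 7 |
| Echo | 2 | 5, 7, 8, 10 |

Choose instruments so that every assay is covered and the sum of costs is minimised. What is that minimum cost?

8

Atlas, Bravo, Echo together cover every assay (Atlas ∪ Bravo ∪ Echo = {5, 6, 7, 8, 9, 10}); total cost 3 + 3 + 2 = 8.
No covering selection has total cost below 8.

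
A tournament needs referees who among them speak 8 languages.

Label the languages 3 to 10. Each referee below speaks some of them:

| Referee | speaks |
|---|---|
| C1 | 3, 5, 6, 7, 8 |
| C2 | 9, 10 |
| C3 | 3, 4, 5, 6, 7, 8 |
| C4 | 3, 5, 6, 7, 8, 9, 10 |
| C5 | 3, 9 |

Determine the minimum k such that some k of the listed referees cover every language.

C2 and C3 together: C2 ∪ C3 = {3, 4, 5, 6, 7, 8, 9, 10} — every language is covered.
No single referee has all 8 languages (the largest, C4, has 7), so 2 is optimal.

2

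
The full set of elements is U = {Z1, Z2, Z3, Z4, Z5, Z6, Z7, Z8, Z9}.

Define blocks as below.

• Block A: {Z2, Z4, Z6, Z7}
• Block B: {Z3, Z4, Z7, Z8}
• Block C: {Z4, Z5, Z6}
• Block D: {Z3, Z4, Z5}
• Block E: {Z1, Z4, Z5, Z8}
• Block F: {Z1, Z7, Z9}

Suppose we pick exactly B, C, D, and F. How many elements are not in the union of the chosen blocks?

Union of B, C, D, F = {Z1, Z3, Z4, Z5, Z6, Z7, Z8, Z9}.
Not covered: Z2 — 1 element.

1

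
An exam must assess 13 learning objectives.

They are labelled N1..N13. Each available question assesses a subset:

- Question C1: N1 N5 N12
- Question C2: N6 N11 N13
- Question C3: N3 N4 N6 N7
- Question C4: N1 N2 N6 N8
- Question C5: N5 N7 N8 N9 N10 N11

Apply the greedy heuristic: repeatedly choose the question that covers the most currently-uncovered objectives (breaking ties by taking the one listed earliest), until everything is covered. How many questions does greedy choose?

5

Greedy: pick C5 (covers 6 new) → pick C3 (covers 3 new) → pick C1 (covers 2 new) → pick C2 (covers 1 new) → pick C4 (covers 1 new). Total picks: 5.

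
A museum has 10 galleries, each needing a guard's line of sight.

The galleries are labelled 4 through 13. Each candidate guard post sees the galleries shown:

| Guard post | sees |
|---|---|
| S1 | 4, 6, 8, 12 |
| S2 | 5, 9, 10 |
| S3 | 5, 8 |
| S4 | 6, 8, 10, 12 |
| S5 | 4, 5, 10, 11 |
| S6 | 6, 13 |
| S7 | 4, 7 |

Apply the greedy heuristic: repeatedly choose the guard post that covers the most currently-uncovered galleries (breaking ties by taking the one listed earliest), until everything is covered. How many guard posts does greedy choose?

Greedy: pick S1 (covers 4 new) → pick S2 (covers 3 new) → pick S5 (covers 1 new) → pick S6 (covers 1 new) → pick S7 (covers 1 new). Total picks: 5.

5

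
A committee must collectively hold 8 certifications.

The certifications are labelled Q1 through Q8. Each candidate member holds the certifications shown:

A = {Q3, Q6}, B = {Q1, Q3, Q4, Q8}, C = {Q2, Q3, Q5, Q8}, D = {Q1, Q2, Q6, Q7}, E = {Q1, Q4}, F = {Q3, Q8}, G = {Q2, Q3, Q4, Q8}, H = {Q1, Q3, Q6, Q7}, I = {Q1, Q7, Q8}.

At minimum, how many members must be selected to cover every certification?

Take {C, D, E}. Their union is {Q1, Q2, Q3, Q4, Q5, Q6, Q7, Q8}, which is all 8 certifications.
Only C contains Q5, so C is forced; the remaining 4 certifications need at least 2 more members (each remaining member adds at most 3) — so at least 3 members are needed, and 3 is optimal.

3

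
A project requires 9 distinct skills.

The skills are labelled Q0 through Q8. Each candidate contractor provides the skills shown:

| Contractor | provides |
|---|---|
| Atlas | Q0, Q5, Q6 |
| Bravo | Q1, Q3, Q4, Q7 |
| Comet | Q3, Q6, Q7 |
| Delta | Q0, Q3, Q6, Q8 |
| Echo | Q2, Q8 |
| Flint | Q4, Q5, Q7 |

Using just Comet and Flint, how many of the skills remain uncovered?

Union of Comet, Flint = {Q3, Q4, Q5, Q6, Q7}.
Not covered: Q0, Q1, Q2, Q8 — 4 skills.

4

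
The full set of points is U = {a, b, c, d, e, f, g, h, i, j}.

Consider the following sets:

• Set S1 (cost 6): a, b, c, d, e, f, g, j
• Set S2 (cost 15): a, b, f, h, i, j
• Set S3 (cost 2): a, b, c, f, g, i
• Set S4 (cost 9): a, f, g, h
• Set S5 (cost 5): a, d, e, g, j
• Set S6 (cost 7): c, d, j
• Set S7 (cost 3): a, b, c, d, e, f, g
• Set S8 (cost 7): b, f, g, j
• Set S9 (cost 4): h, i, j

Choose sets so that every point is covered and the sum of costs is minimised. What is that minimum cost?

S7, S9 together cover every point (S7 ∪ S9 = {a, b, c, d, e, f, g, h, i, j}); total cost 3 + 4 = 7.
The greedy pick S3, S7, S9 costs 9; no covering selection beats 7.

7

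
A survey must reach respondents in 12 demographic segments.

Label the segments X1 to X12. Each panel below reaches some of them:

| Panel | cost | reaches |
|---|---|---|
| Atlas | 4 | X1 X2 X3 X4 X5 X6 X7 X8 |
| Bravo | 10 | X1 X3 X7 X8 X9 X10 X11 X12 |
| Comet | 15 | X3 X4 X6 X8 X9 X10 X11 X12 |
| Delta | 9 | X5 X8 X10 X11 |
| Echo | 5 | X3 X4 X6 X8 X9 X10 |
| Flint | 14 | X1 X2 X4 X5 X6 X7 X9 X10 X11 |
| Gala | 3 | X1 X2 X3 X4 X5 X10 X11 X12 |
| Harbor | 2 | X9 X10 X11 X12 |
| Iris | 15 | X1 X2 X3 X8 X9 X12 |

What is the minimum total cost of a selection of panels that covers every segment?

6

Atlas, Harbor together cover every segment (Atlas ∪ Harbor = {X1, X2, X3, X4, X5, X6, X7, X8, X9, X10, X11, X12}); total cost 4 + 2 = 6.
The greedy pick Gala, Atlas, Harbor costs 9; no covering selection beats 6.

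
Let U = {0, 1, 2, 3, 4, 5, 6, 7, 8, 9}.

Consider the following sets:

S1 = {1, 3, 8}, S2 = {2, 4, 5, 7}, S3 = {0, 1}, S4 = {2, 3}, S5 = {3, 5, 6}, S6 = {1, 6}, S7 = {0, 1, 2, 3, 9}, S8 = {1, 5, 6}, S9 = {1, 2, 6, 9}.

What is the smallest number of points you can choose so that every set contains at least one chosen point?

Take H = {1, 2, 5}. Each listed set contains at least one of these, so H is a hitting set of size 3.
No choice of 2 points meets every set, so 3 is the minimum.

3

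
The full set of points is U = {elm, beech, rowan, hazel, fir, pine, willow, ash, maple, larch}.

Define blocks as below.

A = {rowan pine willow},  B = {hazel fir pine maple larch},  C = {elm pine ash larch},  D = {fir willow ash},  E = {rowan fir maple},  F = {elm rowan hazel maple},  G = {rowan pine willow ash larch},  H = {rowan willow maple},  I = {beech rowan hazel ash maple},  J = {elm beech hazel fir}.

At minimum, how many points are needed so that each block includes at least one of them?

T = {rowan, fir, pine} meets every block (each contains at least one member of T), and |T| = 3.
No choice of 2 points meets every block, so 3 is the minimum.

3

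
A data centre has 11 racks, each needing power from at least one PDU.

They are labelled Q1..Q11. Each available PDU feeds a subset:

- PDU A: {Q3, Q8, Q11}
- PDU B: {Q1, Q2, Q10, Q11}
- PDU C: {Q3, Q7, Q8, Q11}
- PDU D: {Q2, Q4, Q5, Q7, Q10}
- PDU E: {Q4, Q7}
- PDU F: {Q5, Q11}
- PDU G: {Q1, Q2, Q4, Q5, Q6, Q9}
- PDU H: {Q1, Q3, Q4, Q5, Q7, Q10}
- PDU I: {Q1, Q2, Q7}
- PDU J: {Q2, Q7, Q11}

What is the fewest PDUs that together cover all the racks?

3

A and G and H together: A ∪ G ∪ H = {Q1, Q2, Q3, Q4, Q5, Q6, Q7, Q8, Q9, Q10, Q11} — every rack is covered.
Only G contains Q6, so G is forced; the remaining 5 racks need at least 2 more PDUs (each remaining PDU adds at most 4) — so at least 3 PDUs are needed, and 3 is optimal.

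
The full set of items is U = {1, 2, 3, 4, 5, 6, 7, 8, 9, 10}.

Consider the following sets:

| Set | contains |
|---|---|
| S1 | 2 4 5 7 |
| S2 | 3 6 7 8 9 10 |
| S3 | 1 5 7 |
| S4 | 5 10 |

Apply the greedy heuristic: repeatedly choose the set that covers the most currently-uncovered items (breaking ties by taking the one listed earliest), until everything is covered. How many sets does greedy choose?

Greedy: pick S2 (covers 6 new) → pick S1 (covers 3 new) → pick S3 (covers 1 new). Total picks: 3.

3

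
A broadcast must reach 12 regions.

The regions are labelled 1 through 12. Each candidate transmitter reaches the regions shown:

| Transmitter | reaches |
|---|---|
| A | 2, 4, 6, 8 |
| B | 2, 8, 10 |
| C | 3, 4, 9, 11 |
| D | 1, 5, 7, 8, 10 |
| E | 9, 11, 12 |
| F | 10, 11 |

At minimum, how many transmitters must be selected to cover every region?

4

Take {A, C, D, E}. Their union is {1, 2, 3, 4, 5, 6, 7, 8, 9, 10, 11, 12}, which is all 12 regions.
No 3 of the 6 transmitters cover everything (all 20 combinations miss at least one region), so 4 is optimal.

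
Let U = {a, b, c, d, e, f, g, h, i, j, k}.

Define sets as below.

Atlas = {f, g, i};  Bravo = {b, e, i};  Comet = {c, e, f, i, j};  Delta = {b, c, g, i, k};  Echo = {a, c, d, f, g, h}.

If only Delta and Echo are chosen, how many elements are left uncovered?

2

Union of Delta, Echo = {a, b, c, d, f, g, h, i, k}.
Not covered: e, j — 2 elements.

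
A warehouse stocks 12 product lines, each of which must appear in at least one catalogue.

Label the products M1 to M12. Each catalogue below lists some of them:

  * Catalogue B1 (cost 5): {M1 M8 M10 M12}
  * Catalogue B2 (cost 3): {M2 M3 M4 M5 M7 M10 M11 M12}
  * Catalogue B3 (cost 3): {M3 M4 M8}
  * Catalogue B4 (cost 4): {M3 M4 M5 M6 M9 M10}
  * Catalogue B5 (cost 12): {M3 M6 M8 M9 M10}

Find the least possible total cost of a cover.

B1, B2, B4 together cover every product (B1 ∪ B2 ∪ B4 = {M1, M2, M3, M4, M5, M6, M7, M8, M9, M10, M11, M12}); total cost 5 + 3 + 4 = 12.
No covering selection has total cost below 12.

12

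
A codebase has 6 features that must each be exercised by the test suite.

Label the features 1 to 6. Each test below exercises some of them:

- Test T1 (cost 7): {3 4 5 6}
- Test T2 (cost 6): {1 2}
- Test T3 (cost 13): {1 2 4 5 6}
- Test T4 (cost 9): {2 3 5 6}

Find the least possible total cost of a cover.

13

T1, T2 together cover every feature (T1 ∪ T2 = {1, 2, 3, 4, 5, 6}); total cost 7 + 6 = 13.
No covering selection has total cost below 13.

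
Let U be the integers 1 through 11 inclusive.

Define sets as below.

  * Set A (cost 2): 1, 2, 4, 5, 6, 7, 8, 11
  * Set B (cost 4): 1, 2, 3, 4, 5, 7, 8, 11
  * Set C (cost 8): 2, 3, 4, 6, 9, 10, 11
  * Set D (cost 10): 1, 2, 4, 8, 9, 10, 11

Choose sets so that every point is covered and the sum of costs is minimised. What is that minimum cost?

10

A, C together cover every point (A ∪ C = {1, 2, 3, 4, 5, 6, 7, 8, 9, 10, 11}); total cost 2 + 8 = 10.
No covering selection has total cost below 10.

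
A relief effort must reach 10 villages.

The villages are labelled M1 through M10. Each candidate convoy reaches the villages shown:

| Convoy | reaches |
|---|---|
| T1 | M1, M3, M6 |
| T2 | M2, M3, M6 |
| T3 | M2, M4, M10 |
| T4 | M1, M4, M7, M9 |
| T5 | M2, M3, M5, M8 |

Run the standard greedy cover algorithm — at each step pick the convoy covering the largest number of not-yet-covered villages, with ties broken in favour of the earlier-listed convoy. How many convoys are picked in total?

Greedy: pick T4 (covers 4 new) → pick T5 (covers 4 new) → pick T1 (covers 1 new) → pick T3 (covers 1 new). Total picks: 4.

4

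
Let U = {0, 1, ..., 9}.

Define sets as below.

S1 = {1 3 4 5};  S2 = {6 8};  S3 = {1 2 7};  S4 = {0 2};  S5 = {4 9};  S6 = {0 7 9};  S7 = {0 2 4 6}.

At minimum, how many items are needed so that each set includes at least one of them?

4

The 4 items {2, 4, 6, 7} hit every set.
No choice of 3 items meets every set, so 4 is the minimum.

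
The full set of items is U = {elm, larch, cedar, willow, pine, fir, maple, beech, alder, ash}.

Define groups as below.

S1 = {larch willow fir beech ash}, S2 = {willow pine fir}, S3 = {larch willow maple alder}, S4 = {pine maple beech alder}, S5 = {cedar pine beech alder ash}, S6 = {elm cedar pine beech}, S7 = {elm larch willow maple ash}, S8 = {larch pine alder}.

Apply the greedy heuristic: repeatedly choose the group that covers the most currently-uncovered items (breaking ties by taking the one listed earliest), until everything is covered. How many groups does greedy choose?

3

Greedy: pick S1 (covers 5 new) → pick S4 (covers 3 new) → pick S6 (covers 2 new). Total picks: 3.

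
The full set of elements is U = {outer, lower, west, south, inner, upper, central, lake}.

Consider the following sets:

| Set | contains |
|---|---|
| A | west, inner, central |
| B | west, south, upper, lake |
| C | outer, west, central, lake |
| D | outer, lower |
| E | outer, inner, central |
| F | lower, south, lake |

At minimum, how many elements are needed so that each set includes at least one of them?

3

The 3 elements {lower, west, inner} hit every set.
No choice of 2 elements meets every set, so 3 is the minimum.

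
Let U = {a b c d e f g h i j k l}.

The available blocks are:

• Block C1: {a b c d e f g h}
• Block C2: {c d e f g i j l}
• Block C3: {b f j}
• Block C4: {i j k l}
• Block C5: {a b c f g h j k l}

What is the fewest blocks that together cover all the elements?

2

C2 and C5 together: C2 ∪ C5 = {a, b, c, d, e, f, g, h, i, j, k, l} — every element is covered.
No single block has all 12 elements (the largest, C5, has 9), so 2 is optimal.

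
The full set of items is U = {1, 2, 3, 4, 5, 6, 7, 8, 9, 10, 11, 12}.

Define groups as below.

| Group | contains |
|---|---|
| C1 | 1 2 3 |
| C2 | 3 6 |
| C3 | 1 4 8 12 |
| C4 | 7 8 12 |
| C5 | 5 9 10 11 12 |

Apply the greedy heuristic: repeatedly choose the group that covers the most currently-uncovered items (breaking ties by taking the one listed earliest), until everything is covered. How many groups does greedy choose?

Greedy: pick C5 (covers 5 new) → pick C1 (covers 3 new) → pick C3 (covers 2 new) → pick C2 (covers 1 new) → pick C4 (covers 1 new). Total picks: 5.

5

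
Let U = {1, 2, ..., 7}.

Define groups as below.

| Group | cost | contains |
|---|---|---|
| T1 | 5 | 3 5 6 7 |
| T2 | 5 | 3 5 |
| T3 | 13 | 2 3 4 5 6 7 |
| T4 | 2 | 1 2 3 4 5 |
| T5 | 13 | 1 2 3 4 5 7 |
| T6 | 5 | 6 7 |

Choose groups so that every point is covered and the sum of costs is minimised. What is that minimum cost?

7

T1, T4 together cover every point (T1 ∪ T4 = {1, 2, 3, 4, 5, 6, 7}); total cost 5 + 2 = 7.
No covering selection has total cost below 7.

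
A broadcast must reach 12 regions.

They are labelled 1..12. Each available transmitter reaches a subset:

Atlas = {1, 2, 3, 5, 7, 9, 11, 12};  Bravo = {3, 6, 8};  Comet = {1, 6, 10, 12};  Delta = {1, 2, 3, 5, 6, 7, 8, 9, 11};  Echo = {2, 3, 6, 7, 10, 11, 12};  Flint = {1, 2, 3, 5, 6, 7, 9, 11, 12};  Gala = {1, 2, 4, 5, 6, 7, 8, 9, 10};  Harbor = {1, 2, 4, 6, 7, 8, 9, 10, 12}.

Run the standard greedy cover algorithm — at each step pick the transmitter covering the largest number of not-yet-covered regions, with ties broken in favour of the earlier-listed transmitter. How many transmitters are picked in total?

Greedy: pick Delta (covers 9 new) → pick Harbor (covers 3 new). Total picks: 2.

2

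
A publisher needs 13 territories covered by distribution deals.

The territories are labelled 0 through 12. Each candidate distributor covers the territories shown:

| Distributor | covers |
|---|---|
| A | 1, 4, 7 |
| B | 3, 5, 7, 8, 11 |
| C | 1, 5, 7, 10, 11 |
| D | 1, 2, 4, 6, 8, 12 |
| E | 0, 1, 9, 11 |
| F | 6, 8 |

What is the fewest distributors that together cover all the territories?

4

Take {B, C, D, E}. Their union is {0, 1, 2, 3, 4, 5, 6, 7, 8, 9, 10, 11, 12}, which is all 13 territories.
No 3 of the 6 distributors cover everything (all 20 combinations miss at least one territory), so 4 is optimal.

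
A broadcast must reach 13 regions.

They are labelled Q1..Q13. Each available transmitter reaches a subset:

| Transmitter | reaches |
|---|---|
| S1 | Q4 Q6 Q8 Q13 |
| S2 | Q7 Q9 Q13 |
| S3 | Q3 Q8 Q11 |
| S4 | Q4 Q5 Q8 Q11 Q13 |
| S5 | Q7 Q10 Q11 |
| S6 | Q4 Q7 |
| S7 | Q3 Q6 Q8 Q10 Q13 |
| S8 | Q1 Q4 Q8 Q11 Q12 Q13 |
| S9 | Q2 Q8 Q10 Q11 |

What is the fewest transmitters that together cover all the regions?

5

S2 and S4 and S7 and S8 and S9 together: S2 ∪ S4 ∪ S7 ∪ S8 ∪ S9 = {Q1, Q2, Q3, Q4, Q5, Q6, Q7, Q8, Q9, Q10, Q11, Q12, Q13} — every region is covered.
No 4 of the 9 transmitters cover everything (all 126 combinations miss at least one region), so 5 is optimal.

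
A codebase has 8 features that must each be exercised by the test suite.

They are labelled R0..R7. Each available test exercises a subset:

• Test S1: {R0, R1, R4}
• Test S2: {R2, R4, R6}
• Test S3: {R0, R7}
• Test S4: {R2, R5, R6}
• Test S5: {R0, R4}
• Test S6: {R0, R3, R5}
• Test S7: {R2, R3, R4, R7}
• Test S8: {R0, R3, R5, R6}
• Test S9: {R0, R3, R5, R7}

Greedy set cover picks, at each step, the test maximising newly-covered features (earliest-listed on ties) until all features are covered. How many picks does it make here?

Greedy: pick S7 (covers 4 new) → pick S8 (covers 3 new) → pick S1 (covers 1 new). Total picks: 3.

3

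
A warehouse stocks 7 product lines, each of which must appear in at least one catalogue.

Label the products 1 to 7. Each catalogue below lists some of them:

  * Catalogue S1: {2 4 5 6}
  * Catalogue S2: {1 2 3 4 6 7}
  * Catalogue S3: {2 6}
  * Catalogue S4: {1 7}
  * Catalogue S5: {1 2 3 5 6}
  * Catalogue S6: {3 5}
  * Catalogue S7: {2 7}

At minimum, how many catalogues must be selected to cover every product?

S1 and S2 together: S1 ∪ S2 = {1, 2, 3, 4, 5, 6, 7} — every product is covered.
No single catalogue has all 7 products (the largest, S2, has 6), so 2 is optimal.

2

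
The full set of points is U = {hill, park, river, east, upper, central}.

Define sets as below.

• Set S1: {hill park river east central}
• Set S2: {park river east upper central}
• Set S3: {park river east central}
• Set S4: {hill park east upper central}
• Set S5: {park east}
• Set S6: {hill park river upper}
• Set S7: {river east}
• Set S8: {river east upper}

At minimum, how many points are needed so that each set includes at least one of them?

2

H = {east, upper} meets every set (each contains at least one member of H), and |H| = 2.
No single point lies in every set, so at least 2 are needed and 2 is optimal.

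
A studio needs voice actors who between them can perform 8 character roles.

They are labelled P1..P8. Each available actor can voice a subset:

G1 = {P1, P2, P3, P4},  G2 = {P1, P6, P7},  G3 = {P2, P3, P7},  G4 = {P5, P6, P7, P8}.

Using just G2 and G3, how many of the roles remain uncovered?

Union of G2, G3 = {P1, P2, P3, P6, P7}.
Not covered: P4, P5, P8 — 3 roles.

3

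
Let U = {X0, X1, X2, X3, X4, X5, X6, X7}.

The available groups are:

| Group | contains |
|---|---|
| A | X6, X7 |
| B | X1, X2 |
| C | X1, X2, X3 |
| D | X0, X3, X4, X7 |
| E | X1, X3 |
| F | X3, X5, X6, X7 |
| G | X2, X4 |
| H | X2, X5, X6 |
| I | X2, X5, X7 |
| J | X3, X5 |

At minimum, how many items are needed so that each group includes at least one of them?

3

Take T = {X2, X3, X6}. Each listed group contains at least one of these, so T is a hitting set of size 3.
The groups A, G, J are pairwise disjoint, so any hitting set needs a separate item for each — at least 3. Hence 3 is optimal.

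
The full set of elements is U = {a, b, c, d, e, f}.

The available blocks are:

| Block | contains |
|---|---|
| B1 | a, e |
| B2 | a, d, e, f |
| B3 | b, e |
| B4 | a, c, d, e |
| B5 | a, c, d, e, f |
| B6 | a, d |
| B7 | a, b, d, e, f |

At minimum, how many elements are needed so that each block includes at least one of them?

The 2 elements {a, b} hit every block.
The blocks B3, B6 are pairwise disjoint, so any hitting set needs a separate element for each — at least 2. Hence 2 is optimal.

2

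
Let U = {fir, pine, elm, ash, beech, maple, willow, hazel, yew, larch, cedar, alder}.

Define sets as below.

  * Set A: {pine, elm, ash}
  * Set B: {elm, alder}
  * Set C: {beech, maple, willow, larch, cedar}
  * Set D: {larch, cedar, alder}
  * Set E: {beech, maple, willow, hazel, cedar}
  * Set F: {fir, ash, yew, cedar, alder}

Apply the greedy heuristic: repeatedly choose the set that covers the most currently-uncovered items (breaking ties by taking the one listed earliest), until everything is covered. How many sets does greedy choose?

4

Greedy: pick C (covers 5 new) → pick F (covers 4 new) → pick A (covers 2 new) → pick E (covers 1 new). Total picks: 4.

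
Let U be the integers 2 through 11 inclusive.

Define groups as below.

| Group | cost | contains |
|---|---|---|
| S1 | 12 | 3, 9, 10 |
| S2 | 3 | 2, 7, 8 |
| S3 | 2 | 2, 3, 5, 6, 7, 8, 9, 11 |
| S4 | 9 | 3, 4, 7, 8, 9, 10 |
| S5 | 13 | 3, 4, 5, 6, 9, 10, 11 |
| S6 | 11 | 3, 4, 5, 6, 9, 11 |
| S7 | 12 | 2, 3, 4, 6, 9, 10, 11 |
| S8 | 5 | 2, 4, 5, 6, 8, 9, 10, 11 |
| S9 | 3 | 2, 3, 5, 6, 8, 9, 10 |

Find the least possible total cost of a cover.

7

S3, S8 together cover every element (S3 ∪ S8 = {2, 3, 4, 5, 6, 7, 8, 9, 10, 11}); total cost 2 + 5 = 7.
No covering selection has total cost below 7.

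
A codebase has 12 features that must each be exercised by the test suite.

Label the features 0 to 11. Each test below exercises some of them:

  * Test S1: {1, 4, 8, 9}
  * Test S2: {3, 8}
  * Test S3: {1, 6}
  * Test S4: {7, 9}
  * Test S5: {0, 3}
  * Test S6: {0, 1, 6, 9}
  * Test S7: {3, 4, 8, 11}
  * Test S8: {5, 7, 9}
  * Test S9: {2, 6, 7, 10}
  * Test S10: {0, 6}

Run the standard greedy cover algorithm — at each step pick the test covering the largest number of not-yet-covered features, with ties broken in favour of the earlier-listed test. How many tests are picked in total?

5

Greedy: pick S1 (covers 4 new) → pick S9 (covers 4 new) → pick S5 (covers 2 new) → pick S7 (covers 1 new) → pick S8 (covers 1 new). Total picks: 5.
(The true minimum cover uses only 4 tests, so greedy is not optimal here.)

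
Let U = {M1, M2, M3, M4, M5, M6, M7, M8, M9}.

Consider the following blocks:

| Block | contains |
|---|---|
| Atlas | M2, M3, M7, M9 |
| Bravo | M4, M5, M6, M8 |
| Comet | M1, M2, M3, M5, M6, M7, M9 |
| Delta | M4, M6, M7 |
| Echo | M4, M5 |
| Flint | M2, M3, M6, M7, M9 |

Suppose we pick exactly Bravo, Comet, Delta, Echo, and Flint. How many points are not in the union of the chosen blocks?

0

Union of Bravo, Comet, Delta, Echo, Flint = {M1, M2, M3, M4, M5, M6, M7, M8, M9} — that's every point, so 0 are uncovered.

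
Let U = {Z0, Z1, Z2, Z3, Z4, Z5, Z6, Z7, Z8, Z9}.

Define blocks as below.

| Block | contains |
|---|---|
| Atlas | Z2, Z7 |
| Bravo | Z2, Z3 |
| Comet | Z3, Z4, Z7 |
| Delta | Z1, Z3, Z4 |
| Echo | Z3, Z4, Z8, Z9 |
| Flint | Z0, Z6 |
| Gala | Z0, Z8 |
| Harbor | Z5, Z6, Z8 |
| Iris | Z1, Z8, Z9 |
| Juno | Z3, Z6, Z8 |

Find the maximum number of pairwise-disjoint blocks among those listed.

Atlas, Flint, Iris are pairwise disjoint (Atlas={Z2,Z7}; Flint={Z0,Z6}; Iris={Z1,Z8,Z9}).
Every remaining block overlaps one of these, and no 4 of the listed blocks are pairwise disjoint, so 3 is the maximum.

3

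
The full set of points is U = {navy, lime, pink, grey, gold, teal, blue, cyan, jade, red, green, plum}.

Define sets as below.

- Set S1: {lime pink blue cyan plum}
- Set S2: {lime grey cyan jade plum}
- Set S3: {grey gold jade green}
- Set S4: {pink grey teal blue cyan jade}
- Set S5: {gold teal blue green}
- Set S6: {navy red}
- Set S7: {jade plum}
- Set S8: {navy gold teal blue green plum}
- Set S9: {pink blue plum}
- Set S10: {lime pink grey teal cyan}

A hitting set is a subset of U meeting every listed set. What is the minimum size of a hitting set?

H = {navy, teal, green, plum} meets every set (each contains at least one member of H), and |H| = 4.
No choice of 3 points meets every set, so 4 is the minimum.

4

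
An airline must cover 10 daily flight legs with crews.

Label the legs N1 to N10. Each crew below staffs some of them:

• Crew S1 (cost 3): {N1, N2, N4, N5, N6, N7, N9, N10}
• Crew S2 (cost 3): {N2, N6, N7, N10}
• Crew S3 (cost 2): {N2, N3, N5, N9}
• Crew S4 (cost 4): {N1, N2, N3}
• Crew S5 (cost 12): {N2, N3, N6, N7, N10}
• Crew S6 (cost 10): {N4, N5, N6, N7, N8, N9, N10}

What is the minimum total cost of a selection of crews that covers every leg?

S4, S6 together cover every leg (S4 ∪ S6 = {N1, N2, N3, N4, N5, N6, N7, N8, N9, N10}); total cost 4 + 10 = 14.
The greedy pick S1, S3, S6 costs 15; no covering selection beats 14.

14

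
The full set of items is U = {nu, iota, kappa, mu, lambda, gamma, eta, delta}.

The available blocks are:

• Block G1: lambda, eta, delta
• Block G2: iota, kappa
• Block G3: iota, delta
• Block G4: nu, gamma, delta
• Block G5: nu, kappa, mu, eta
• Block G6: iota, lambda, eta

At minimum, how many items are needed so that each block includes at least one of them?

3

H = {nu, iota, delta} meets every block (each contains at least one member of H), and |H| = 3.
No choice of 2 items meets every block, so 3 is the minimum.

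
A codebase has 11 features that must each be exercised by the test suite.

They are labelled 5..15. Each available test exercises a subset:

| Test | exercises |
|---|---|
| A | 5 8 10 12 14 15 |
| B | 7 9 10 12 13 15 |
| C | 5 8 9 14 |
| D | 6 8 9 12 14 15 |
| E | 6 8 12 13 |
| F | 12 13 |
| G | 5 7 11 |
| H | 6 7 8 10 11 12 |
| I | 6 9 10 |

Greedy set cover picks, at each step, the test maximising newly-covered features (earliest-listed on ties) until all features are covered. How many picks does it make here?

Greedy: pick A (covers 6 new) → pick B (covers 3 new) → pick H (covers 2 new). Total picks: 3.

3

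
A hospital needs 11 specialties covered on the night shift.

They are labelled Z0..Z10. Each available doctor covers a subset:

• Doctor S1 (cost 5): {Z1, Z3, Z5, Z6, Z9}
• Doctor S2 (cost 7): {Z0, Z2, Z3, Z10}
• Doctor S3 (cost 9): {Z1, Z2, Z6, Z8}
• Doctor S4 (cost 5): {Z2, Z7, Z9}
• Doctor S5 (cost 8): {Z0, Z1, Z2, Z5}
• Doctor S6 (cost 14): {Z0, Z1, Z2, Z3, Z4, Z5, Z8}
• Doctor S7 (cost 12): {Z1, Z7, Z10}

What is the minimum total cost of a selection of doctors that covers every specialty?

31

S1, S2, S4, S6 together cover every specialty (S1 ∪ S2 ∪ S4 ∪ S6 = {Z0, Z1, Z2, Z3, Z4, Z5, Z6, Z7, Z8, Z9, Z10}); total cost 5 + 7 + 5 + 14 = 31.
No covering selection has total cost below 31.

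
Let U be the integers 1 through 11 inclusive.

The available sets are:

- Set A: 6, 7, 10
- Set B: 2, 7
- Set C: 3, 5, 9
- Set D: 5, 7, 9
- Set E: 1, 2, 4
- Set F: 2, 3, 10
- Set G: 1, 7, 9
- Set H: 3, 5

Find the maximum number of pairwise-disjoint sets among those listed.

A, E, H are pairwise disjoint (A={6,7,10}; E={1,2,4}; H={3,5}).
Every remaining set overlaps one of these, and no 4 of the listed sets are pairwise disjoint, so 3 is the maximum.

3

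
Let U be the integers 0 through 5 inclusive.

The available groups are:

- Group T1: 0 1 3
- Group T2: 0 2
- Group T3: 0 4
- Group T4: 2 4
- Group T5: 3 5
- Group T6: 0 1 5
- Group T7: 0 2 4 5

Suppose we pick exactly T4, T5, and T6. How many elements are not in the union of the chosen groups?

0

Union of T4, T5, T6 = {0, 1, 2, 3, 4, 5} — that's every element, so 0 are uncovered.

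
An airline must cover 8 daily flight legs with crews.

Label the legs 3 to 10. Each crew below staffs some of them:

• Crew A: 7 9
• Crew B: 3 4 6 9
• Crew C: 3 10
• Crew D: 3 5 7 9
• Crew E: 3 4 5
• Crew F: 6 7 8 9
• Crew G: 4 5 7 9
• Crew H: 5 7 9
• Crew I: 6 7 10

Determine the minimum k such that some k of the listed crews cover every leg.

Take {C, F, G}. Their union is {3, 4, 5, 6, 7, 8, 9, 10}, which is all 8 legs.
Only F contains 8, so F is forced; the remaining 4 legs need at least 2 more crews (each remaining crew adds at most 3) — so at least 3 crews are needed, and 3 is optimal.

3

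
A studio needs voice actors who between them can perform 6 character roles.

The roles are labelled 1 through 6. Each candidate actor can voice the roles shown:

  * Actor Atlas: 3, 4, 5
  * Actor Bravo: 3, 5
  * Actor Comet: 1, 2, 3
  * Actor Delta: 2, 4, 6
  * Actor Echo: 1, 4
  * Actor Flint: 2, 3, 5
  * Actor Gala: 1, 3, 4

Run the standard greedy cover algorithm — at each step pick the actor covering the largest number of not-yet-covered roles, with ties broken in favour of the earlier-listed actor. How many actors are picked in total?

3

Greedy: pick Atlas (covers 3 new) → pick Comet (covers 2 new) → pick Delta (covers 1 new). Total picks: 3.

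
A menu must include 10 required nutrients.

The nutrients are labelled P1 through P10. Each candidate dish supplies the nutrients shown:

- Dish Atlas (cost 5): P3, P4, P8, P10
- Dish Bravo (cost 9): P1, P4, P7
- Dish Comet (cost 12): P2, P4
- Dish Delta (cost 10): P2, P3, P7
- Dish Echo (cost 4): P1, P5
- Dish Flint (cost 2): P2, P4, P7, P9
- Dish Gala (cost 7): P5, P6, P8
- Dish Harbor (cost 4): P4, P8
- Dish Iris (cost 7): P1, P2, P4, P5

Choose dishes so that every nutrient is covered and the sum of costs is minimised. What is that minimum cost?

Atlas, Echo, Flint, Gala together cover every nutrient (Atlas ∪ Echo ∪ Flint ∪ Gala = {P1, P2, P3, P4, P5, P6, P7, P8, P9, P10}); total cost 5 + 4 + 2 + 7 = 18.
No covering selection has total cost below 18.

18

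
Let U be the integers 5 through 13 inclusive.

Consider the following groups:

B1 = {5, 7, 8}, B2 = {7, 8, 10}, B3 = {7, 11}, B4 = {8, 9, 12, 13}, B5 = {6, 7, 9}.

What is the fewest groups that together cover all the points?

5

B1 and B2 and B3 and B4 and B5 together: B1 ∪ B2 ∪ B3 ∪ B4 ∪ B5 = {5, 6, 7, 8, 9, 10, 11, 12, 13} — every point is covered.
No 4 of the 5 groups cover everything (all 5 combinations miss at least one point), so 5 is optimal.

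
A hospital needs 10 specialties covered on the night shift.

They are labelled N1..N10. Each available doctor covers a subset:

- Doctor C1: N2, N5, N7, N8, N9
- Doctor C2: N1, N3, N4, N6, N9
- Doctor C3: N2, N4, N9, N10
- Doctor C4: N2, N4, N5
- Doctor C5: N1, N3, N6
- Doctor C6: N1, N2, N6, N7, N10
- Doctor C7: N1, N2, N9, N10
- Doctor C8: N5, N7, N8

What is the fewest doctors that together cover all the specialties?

3

Take {C3, C5, C8}. Their union is {N1, N2, N3, N4, N5, N6, N7, N8, N9, N10}, which is all 10 specialties.
No 2 of the 8 doctors cover everything (all 28 combinations miss at least one specialty), so 3 is optimal.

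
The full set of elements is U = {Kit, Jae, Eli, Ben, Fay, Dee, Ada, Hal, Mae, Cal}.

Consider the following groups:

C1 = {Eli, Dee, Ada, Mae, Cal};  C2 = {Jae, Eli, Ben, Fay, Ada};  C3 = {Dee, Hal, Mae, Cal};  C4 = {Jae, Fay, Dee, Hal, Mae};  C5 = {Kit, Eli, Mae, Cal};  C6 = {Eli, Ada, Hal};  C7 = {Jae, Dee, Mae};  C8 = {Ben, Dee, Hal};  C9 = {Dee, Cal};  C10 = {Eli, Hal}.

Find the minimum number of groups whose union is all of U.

3

C2, C5, and C8 cover everything between them: the union {Kit, Jae, Eli, Ben, Fay, Dee, Ada, Hal, Mae, Cal} is all of U.
Only C5 contains Kit, so C5 is forced; the remaining 6 elements need at least 2 more groups (each remaining group adds at most 4) — so at least 3 groups are needed, and 3 is optimal.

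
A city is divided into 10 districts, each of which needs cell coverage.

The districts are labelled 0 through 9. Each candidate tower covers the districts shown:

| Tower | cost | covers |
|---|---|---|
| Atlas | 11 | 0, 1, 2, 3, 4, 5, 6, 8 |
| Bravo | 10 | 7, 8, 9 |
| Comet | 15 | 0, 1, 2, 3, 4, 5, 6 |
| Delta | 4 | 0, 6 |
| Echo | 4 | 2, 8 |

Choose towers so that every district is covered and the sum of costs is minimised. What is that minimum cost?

21

Atlas, Bravo together cover every district (Atlas ∪ Bravo = {0, 1, 2, 3, 4, 5, 6, 7, 8, 9}); total cost 11 + 10 = 21.
No covering selection has total cost below 21.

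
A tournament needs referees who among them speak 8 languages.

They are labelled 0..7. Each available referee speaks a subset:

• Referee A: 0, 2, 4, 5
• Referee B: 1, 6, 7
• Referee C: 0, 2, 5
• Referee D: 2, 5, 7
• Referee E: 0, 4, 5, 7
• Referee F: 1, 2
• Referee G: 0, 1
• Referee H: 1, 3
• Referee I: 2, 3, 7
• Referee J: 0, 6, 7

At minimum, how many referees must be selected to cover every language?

3

Take {A, B, H}. Their union is {0, 1, 2, 3, 4, 5, 6, 7}, which is all 8 languages.
No 2 of the 10 referees cover everything (all 45 combinations miss at least one language), so 3 is optimal.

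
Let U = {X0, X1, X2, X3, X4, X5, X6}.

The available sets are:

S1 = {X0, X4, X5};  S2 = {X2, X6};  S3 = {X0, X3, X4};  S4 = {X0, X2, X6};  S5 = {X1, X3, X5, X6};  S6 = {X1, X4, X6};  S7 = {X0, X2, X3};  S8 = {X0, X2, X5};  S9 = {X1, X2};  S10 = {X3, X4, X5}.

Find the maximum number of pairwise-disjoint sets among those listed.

2

S2, S10 are pairwise disjoint (S2={X2,X6}; S10={X3,X4,X5}).
Every remaining set overlaps one of these, and no 3 of the listed sets are pairwise disjoint, so 2 is the maximum.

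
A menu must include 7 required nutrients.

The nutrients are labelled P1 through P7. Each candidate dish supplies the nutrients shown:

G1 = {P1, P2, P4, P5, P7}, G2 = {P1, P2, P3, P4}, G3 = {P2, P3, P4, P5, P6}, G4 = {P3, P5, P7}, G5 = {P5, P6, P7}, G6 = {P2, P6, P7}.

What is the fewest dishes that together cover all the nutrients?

G2 and G5 together: G2 ∪ G5 = {P1, P2, P3, P4, P5, P6, P7} — every nutrient is covered.
No single dish has all 7 nutrients (the largest, G1, has 5), so 2 is optimal.

2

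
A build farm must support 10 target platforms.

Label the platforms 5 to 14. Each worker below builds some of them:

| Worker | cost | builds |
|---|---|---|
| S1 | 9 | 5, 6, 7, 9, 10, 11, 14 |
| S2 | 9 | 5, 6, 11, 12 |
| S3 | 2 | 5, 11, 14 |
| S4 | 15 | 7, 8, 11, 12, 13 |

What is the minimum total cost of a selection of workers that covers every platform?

S1, S4 together cover every platform (S1 ∪ S4 = {5, 6, 7, 8, 9, 10, 11, 12, 13, 14}); total cost 9 + 15 = 24.
The greedy pick S3, S1, S4 costs 26; no covering selection beats 24.

24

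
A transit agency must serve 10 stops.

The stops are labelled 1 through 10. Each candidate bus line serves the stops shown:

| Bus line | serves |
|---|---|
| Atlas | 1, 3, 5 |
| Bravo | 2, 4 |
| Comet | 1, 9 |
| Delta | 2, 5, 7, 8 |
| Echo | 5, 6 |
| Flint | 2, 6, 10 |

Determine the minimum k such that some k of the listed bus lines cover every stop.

Atlas and Bravo and Comet and Delta and Flint together: Atlas ∪ Bravo ∪ Comet ∪ Delta ∪ Flint = {1, 2, 3, 4, 5, 6, 7, 8, 9, 10} — every stop is covered.
No 4 of the 6 bus lines cover everything (all 15 combinations miss at least one stop), so 5 is optimal.

5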